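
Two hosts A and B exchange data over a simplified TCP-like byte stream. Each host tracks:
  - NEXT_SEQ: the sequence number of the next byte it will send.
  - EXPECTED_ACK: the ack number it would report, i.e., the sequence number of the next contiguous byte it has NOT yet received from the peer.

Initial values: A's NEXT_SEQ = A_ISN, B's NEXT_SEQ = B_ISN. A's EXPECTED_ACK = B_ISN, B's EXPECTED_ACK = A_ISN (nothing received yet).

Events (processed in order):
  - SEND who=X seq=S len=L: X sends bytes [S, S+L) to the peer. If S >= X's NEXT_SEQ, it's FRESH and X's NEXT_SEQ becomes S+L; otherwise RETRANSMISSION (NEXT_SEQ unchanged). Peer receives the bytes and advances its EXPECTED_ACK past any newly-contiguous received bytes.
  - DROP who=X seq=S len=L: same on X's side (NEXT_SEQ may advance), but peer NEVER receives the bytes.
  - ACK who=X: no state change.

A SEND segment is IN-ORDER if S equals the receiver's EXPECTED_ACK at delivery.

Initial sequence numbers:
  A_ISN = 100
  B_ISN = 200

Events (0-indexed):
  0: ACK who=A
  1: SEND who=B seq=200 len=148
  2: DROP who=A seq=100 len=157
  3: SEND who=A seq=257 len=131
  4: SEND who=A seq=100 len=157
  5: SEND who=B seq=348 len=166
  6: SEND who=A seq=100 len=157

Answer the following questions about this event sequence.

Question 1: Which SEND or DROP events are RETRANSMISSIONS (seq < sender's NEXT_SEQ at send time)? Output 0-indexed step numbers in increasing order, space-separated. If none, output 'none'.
Answer: 4 6

Derivation:
Step 1: SEND seq=200 -> fresh
Step 2: DROP seq=100 -> fresh
Step 3: SEND seq=257 -> fresh
Step 4: SEND seq=100 -> retransmit
Step 5: SEND seq=348 -> fresh
Step 6: SEND seq=100 -> retransmit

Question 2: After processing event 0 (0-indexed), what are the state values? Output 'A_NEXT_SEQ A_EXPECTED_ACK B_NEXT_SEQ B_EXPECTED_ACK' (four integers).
After event 0: A_seq=100 A_ack=200 B_seq=200 B_ack=100

100 200 200 100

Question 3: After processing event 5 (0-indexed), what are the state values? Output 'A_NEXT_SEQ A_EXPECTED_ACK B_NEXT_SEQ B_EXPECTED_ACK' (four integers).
After event 0: A_seq=100 A_ack=200 B_seq=200 B_ack=100
After event 1: A_seq=100 A_ack=348 B_seq=348 B_ack=100
After event 2: A_seq=257 A_ack=348 B_seq=348 B_ack=100
After event 3: A_seq=388 A_ack=348 B_seq=348 B_ack=100
After event 4: A_seq=388 A_ack=348 B_seq=348 B_ack=388
After event 5: A_seq=388 A_ack=514 B_seq=514 B_ack=388

388 514 514 388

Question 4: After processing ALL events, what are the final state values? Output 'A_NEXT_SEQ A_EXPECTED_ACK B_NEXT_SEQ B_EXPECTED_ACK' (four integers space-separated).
Answer: 388 514 514 388

Derivation:
After event 0: A_seq=100 A_ack=200 B_seq=200 B_ack=100
After event 1: A_seq=100 A_ack=348 B_seq=348 B_ack=100
After event 2: A_seq=257 A_ack=348 B_seq=348 B_ack=100
After event 3: A_seq=388 A_ack=348 B_seq=348 B_ack=100
After event 4: A_seq=388 A_ack=348 B_seq=348 B_ack=388
After event 5: A_seq=388 A_ack=514 B_seq=514 B_ack=388
After event 6: A_seq=388 A_ack=514 B_seq=514 B_ack=388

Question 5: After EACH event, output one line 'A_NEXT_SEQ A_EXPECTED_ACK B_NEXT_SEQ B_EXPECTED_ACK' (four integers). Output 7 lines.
100 200 200 100
100 348 348 100
257 348 348 100
388 348 348 100
388 348 348 388
388 514 514 388
388 514 514 388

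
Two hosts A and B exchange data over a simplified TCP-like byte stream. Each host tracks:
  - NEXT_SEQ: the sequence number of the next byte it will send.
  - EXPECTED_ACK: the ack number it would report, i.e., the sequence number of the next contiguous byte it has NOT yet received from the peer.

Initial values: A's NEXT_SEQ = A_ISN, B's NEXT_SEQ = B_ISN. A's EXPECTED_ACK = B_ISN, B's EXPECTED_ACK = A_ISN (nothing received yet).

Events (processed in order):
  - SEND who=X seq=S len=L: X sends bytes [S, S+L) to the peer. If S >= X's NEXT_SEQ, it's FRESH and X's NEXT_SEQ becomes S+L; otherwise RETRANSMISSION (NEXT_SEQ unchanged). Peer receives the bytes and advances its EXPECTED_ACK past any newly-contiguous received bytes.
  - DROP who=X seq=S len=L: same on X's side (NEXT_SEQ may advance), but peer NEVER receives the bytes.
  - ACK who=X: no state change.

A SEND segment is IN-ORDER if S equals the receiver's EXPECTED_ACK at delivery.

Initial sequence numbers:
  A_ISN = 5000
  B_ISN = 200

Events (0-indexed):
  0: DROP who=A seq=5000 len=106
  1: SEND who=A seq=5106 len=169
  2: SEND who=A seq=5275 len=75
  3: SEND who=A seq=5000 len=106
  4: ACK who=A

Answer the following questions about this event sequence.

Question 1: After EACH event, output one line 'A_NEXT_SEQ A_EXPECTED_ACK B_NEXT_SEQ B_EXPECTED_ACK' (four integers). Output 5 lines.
5106 200 200 5000
5275 200 200 5000
5350 200 200 5000
5350 200 200 5350
5350 200 200 5350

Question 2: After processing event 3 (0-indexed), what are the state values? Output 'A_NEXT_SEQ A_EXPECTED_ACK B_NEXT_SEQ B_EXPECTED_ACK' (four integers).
After event 0: A_seq=5106 A_ack=200 B_seq=200 B_ack=5000
After event 1: A_seq=5275 A_ack=200 B_seq=200 B_ack=5000
After event 2: A_seq=5350 A_ack=200 B_seq=200 B_ack=5000
After event 3: A_seq=5350 A_ack=200 B_seq=200 B_ack=5350

5350 200 200 5350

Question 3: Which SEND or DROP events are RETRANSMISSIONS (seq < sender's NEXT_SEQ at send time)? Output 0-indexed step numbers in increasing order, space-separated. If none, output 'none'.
Answer: 3

Derivation:
Step 0: DROP seq=5000 -> fresh
Step 1: SEND seq=5106 -> fresh
Step 2: SEND seq=5275 -> fresh
Step 3: SEND seq=5000 -> retransmit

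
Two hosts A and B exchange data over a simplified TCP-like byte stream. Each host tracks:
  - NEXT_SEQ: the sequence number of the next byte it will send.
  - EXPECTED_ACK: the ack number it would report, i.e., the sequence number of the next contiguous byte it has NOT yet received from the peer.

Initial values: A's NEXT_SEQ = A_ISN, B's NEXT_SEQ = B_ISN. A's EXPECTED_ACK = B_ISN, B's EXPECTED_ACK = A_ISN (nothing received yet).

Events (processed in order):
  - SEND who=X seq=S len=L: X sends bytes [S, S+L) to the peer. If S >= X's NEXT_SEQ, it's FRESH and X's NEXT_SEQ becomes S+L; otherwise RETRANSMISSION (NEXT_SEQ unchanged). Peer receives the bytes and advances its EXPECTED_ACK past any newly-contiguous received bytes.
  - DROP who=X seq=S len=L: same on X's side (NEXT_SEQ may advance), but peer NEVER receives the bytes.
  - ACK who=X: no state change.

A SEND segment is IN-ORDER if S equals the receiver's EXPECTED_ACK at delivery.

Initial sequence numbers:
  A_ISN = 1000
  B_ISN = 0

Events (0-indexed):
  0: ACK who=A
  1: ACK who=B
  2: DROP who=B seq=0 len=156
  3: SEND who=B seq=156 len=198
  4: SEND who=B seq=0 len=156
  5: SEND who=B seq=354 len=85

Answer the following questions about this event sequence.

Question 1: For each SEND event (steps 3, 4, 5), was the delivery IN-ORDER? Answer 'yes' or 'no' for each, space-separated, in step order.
Step 3: SEND seq=156 -> out-of-order
Step 4: SEND seq=0 -> in-order
Step 5: SEND seq=354 -> in-order

Answer: no yes yes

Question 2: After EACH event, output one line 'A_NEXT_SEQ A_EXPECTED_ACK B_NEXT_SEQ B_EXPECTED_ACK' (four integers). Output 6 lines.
1000 0 0 1000
1000 0 0 1000
1000 0 156 1000
1000 0 354 1000
1000 354 354 1000
1000 439 439 1000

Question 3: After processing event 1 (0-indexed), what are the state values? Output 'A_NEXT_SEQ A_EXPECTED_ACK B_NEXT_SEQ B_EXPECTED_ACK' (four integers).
After event 0: A_seq=1000 A_ack=0 B_seq=0 B_ack=1000
After event 1: A_seq=1000 A_ack=0 B_seq=0 B_ack=1000

1000 0 0 1000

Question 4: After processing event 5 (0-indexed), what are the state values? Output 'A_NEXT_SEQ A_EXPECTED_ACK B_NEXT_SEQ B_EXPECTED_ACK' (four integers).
After event 0: A_seq=1000 A_ack=0 B_seq=0 B_ack=1000
After event 1: A_seq=1000 A_ack=0 B_seq=0 B_ack=1000
After event 2: A_seq=1000 A_ack=0 B_seq=156 B_ack=1000
After event 3: A_seq=1000 A_ack=0 B_seq=354 B_ack=1000
After event 4: A_seq=1000 A_ack=354 B_seq=354 B_ack=1000
After event 5: A_seq=1000 A_ack=439 B_seq=439 B_ack=1000

1000 439 439 1000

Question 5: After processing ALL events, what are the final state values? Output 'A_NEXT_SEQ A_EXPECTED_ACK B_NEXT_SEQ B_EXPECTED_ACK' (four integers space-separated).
After event 0: A_seq=1000 A_ack=0 B_seq=0 B_ack=1000
After event 1: A_seq=1000 A_ack=0 B_seq=0 B_ack=1000
After event 2: A_seq=1000 A_ack=0 B_seq=156 B_ack=1000
After event 3: A_seq=1000 A_ack=0 B_seq=354 B_ack=1000
After event 4: A_seq=1000 A_ack=354 B_seq=354 B_ack=1000
After event 5: A_seq=1000 A_ack=439 B_seq=439 B_ack=1000

Answer: 1000 439 439 1000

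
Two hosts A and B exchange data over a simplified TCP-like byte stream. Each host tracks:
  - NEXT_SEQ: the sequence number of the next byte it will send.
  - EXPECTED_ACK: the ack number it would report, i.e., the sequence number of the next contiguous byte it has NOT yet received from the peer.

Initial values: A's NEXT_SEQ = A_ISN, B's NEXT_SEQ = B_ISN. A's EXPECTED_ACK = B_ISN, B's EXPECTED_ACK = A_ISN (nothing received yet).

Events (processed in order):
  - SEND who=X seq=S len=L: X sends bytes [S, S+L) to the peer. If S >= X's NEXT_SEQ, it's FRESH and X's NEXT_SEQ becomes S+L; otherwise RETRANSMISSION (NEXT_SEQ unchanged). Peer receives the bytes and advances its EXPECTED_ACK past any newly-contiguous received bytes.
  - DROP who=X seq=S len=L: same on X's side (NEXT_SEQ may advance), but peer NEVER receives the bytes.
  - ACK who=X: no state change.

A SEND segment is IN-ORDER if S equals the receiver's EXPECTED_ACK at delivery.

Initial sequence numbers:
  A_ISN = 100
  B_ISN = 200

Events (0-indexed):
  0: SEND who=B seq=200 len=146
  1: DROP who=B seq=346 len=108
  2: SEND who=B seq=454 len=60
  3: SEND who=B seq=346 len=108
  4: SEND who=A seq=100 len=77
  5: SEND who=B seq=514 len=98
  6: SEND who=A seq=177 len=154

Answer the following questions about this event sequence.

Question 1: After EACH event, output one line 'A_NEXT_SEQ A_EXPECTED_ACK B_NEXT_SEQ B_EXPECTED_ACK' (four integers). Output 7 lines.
100 346 346 100
100 346 454 100
100 346 514 100
100 514 514 100
177 514 514 177
177 612 612 177
331 612 612 331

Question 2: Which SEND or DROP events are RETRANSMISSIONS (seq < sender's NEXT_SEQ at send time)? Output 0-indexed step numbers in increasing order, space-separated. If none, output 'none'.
Step 0: SEND seq=200 -> fresh
Step 1: DROP seq=346 -> fresh
Step 2: SEND seq=454 -> fresh
Step 3: SEND seq=346 -> retransmit
Step 4: SEND seq=100 -> fresh
Step 5: SEND seq=514 -> fresh
Step 6: SEND seq=177 -> fresh

Answer: 3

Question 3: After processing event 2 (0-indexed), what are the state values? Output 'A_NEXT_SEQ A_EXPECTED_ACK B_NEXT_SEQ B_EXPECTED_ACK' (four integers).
After event 0: A_seq=100 A_ack=346 B_seq=346 B_ack=100
After event 1: A_seq=100 A_ack=346 B_seq=454 B_ack=100
After event 2: A_seq=100 A_ack=346 B_seq=514 B_ack=100

100 346 514 100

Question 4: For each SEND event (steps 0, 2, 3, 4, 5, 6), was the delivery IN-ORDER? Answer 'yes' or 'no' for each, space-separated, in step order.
Step 0: SEND seq=200 -> in-order
Step 2: SEND seq=454 -> out-of-order
Step 3: SEND seq=346 -> in-order
Step 4: SEND seq=100 -> in-order
Step 5: SEND seq=514 -> in-order
Step 6: SEND seq=177 -> in-order

Answer: yes no yes yes yes yes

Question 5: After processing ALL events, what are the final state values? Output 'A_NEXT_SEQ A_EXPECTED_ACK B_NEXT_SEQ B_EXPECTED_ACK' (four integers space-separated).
After event 0: A_seq=100 A_ack=346 B_seq=346 B_ack=100
After event 1: A_seq=100 A_ack=346 B_seq=454 B_ack=100
After event 2: A_seq=100 A_ack=346 B_seq=514 B_ack=100
After event 3: A_seq=100 A_ack=514 B_seq=514 B_ack=100
After event 4: A_seq=177 A_ack=514 B_seq=514 B_ack=177
After event 5: A_seq=177 A_ack=612 B_seq=612 B_ack=177
After event 6: A_seq=331 A_ack=612 B_seq=612 B_ack=331

Answer: 331 612 612 331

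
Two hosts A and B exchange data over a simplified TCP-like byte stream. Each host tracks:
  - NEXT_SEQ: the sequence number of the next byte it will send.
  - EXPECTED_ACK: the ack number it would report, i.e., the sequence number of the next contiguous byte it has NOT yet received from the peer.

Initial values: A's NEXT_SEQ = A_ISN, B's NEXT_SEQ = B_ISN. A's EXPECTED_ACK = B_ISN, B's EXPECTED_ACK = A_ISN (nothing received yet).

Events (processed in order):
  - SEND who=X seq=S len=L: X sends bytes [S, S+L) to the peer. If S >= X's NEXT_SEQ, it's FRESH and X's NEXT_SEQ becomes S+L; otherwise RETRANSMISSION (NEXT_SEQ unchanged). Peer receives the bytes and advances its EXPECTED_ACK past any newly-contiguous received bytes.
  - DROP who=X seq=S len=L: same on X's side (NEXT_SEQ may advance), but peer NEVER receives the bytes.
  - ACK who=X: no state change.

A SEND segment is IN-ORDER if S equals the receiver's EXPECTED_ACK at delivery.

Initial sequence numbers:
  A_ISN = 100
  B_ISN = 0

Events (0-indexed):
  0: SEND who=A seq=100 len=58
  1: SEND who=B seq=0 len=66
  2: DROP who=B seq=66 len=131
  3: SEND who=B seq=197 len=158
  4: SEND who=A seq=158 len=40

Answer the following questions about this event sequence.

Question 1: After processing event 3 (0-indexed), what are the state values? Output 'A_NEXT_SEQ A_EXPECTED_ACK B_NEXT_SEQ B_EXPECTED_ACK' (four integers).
After event 0: A_seq=158 A_ack=0 B_seq=0 B_ack=158
After event 1: A_seq=158 A_ack=66 B_seq=66 B_ack=158
After event 2: A_seq=158 A_ack=66 B_seq=197 B_ack=158
After event 3: A_seq=158 A_ack=66 B_seq=355 B_ack=158

158 66 355 158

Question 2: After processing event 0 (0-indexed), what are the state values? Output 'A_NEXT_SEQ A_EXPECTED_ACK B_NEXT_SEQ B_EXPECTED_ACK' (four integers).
After event 0: A_seq=158 A_ack=0 B_seq=0 B_ack=158

158 0 0 158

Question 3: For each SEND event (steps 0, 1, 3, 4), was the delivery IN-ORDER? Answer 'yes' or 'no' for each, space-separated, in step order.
Answer: yes yes no yes

Derivation:
Step 0: SEND seq=100 -> in-order
Step 1: SEND seq=0 -> in-order
Step 3: SEND seq=197 -> out-of-order
Step 4: SEND seq=158 -> in-order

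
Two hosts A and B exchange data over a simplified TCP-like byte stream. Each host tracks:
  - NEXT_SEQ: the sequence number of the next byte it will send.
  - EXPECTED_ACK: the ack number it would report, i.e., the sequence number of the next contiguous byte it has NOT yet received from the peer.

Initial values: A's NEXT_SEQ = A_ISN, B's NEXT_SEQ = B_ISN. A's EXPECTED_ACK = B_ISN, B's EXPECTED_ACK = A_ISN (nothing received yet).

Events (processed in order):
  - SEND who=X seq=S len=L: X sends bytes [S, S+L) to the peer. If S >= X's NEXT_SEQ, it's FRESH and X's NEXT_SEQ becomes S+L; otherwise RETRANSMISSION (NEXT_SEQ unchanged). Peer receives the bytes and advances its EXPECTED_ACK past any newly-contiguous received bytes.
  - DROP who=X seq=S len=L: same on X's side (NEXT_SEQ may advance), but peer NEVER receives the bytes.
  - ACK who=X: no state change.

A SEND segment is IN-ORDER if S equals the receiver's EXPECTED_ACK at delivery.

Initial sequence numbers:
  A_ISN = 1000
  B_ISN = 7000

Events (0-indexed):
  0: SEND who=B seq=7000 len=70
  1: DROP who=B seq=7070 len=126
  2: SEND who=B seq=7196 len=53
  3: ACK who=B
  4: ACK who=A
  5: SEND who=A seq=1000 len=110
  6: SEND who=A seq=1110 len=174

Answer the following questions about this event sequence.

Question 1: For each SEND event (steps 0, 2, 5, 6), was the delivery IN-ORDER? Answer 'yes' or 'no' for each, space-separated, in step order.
Answer: yes no yes yes

Derivation:
Step 0: SEND seq=7000 -> in-order
Step 2: SEND seq=7196 -> out-of-order
Step 5: SEND seq=1000 -> in-order
Step 6: SEND seq=1110 -> in-order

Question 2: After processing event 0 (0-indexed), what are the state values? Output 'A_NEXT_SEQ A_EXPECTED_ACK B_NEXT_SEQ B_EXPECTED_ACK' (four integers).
After event 0: A_seq=1000 A_ack=7070 B_seq=7070 B_ack=1000

1000 7070 7070 1000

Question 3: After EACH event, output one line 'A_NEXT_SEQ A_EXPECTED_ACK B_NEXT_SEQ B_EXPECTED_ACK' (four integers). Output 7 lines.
1000 7070 7070 1000
1000 7070 7196 1000
1000 7070 7249 1000
1000 7070 7249 1000
1000 7070 7249 1000
1110 7070 7249 1110
1284 7070 7249 1284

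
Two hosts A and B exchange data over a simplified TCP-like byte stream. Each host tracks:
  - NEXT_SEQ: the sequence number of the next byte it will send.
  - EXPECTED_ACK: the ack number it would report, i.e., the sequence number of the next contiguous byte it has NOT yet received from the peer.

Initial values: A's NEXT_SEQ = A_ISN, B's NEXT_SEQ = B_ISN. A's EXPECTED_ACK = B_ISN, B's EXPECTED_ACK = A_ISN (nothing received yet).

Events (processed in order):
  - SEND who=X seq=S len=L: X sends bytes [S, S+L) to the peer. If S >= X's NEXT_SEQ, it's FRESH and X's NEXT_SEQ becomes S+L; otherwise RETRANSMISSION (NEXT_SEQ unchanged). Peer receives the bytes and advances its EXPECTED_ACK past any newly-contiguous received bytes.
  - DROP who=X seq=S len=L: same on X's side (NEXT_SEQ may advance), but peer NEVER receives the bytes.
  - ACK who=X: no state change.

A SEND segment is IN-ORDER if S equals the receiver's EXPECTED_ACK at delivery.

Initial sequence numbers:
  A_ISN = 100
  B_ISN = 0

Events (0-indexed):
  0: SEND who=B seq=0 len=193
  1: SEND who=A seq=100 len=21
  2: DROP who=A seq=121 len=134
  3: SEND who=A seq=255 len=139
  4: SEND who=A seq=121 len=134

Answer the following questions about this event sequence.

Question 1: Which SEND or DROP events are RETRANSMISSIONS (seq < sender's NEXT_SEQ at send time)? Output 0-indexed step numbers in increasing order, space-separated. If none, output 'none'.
Answer: 4

Derivation:
Step 0: SEND seq=0 -> fresh
Step 1: SEND seq=100 -> fresh
Step 2: DROP seq=121 -> fresh
Step 3: SEND seq=255 -> fresh
Step 4: SEND seq=121 -> retransmit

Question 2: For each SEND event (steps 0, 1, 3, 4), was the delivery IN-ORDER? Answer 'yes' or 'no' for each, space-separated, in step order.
Step 0: SEND seq=0 -> in-order
Step 1: SEND seq=100 -> in-order
Step 3: SEND seq=255 -> out-of-order
Step 4: SEND seq=121 -> in-order

Answer: yes yes no yes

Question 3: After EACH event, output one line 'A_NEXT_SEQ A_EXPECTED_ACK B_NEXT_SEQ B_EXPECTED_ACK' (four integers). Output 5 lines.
100 193 193 100
121 193 193 121
255 193 193 121
394 193 193 121
394 193 193 394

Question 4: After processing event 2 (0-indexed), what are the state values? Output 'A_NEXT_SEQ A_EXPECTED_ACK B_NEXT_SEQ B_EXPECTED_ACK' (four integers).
After event 0: A_seq=100 A_ack=193 B_seq=193 B_ack=100
After event 1: A_seq=121 A_ack=193 B_seq=193 B_ack=121
After event 2: A_seq=255 A_ack=193 B_seq=193 B_ack=121

255 193 193 121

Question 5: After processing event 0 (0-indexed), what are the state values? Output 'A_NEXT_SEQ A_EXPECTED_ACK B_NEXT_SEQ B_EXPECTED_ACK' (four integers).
After event 0: A_seq=100 A_ack=193 B_seq=193 B_ack=100

100 193 193 100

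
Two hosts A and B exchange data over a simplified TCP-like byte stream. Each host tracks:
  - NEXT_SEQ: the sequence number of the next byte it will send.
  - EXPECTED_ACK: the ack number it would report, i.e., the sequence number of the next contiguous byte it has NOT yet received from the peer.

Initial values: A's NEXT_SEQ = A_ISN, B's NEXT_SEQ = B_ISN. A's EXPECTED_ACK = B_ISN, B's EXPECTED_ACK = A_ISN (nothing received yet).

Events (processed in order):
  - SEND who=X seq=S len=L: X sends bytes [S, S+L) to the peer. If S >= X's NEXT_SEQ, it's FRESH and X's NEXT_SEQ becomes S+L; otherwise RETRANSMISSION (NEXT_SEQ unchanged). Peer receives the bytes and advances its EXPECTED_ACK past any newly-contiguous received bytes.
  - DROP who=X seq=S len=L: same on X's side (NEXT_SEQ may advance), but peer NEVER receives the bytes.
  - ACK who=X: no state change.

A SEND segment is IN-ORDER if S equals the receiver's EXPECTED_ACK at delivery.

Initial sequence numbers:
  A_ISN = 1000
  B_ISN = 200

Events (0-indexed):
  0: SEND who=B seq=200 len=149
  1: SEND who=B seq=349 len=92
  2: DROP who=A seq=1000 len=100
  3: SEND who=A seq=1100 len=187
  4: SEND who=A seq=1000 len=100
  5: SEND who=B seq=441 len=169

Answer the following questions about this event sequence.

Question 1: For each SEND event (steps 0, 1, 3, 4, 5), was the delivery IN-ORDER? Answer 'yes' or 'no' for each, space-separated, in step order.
Step 0: SEND seq=200 -> in-order
Step 1: SEND seq=349 -> in-order
Step 3: SEND seq=1100 -> out-of-order
Step 4: SEND seq=1000 -> in-order
Step 5: SEND seq=441 -> in-order

Answer: yes yes no yes yes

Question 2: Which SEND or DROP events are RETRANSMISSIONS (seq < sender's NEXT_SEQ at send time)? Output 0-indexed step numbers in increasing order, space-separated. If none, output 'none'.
Step 0: SEND seq=200 -> fresh
Step 1: SEND seq=349 -> fresh
Step 2: DROP seq=1000 -> fresh
Step 3: SEND seq=1100 -> fresh
Step 4: SEND seq=1000 -> retransmit
Step 5: SEND seq=441 -> fresh

Answer: 4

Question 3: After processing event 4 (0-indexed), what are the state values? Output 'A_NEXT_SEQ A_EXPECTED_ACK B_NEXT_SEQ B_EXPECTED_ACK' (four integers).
After event 0: A_seq=1000 A_ack=349 B_seq=349 B_ack=1000
After event 1: A_seq=1000 A_ack=441 B_seq=441 B_ack=1000
After event 2: A_seq=1100 A_ack=441 B_seq=441 B_ack=1000
After event 3: A_seq=1287 A_ack=441 B_seq=441 B_ack=1000
After event 4: A_seq=1287 A_ack=441 B_seq=441 B_ack=1287

1287 441 441 1287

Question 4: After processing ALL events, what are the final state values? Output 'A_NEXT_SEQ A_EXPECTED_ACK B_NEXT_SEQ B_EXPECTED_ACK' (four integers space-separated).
Answer: 1287 610 610 1287

Derivation:
After event 0: A_seq=1000 A_ack=349 B_seq=349 B_ack=1000
After event 1: A_seq=1000 A_ack=441 B_seq=441 B_ack=1000
After event 2: A_seq=1100 A_ack=441 B_seq=441 B_ack=1000
After event 3: A_seq=1287 A_ack=441 B_seq=441 B_ack=1000
After event 4: A_seq=1287 A_ack=441 B_seq=441 B_ack=1287
After event 5: A_seq=1287 A_ack=610 B_seq=610 B_ack=1287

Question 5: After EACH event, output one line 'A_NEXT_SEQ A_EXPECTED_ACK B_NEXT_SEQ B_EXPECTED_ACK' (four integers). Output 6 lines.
1000 349 349 1000
1000 441 441 1000
1100 441 441 1000
1287 441 441 1000
1287 441 441 1287
1287 610 610 1287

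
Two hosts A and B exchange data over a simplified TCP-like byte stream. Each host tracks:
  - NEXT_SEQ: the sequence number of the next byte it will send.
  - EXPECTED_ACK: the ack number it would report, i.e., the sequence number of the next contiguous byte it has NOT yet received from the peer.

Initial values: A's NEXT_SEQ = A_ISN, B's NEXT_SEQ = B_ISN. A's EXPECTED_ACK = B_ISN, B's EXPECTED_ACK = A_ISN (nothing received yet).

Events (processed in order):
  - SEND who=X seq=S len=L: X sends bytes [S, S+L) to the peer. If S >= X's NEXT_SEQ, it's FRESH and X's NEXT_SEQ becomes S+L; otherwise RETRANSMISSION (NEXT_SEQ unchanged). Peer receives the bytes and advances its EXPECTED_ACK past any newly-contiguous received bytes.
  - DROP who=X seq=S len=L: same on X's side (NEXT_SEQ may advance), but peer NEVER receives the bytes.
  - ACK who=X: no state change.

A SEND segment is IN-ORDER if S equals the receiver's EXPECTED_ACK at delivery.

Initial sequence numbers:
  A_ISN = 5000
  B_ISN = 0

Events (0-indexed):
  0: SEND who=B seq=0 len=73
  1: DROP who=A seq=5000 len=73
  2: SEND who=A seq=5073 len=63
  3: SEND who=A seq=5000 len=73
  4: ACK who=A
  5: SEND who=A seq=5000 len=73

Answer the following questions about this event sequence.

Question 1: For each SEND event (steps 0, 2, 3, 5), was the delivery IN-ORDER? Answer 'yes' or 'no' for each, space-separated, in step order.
Step 0: SEND seq=0 -> in-order
Step 2: SEND seq=5073 -> out-of-order
Step 3: SEND seq=5000 -> in-order
Step 5: SEND seq=5000 -> out-of-order

Answer: yes no yes no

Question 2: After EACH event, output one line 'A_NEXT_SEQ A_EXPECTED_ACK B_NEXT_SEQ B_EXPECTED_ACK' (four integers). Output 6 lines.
5000 73 73 5000
5073 73 73 5000
5136 73 73 5000
5136 73 73 5136
5136 73 73 5136
5136 73 73 5136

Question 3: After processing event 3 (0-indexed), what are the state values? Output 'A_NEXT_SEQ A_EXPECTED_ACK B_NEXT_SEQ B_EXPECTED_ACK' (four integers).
After event 0: A_seq=5000 A_ack=73 B_seq=73 B_ack=5000
After event 1: A_seq=5073 A_ack=73 B_seq=73 B_ack=5000
After event 2: A_seq=5136 A_ack=73 B_seq=73 B_ack=5000
After event 3: A_seq=5136 A_ack=73 B_seq=73 B_ack=5136

5136 73 73 5136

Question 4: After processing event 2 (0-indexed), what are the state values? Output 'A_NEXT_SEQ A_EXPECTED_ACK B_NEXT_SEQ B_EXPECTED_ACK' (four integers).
After event 0: A_seq=5000 A_ack=73 B_seq=73 B_ack=5000
After event 1: A_seq=5073 A_ack=73 B_seq=73 B_ack=5000
After event 2: A_seq=5136 A_ack=73 B_seq=73 B_ack=5000

5136 73 73 5000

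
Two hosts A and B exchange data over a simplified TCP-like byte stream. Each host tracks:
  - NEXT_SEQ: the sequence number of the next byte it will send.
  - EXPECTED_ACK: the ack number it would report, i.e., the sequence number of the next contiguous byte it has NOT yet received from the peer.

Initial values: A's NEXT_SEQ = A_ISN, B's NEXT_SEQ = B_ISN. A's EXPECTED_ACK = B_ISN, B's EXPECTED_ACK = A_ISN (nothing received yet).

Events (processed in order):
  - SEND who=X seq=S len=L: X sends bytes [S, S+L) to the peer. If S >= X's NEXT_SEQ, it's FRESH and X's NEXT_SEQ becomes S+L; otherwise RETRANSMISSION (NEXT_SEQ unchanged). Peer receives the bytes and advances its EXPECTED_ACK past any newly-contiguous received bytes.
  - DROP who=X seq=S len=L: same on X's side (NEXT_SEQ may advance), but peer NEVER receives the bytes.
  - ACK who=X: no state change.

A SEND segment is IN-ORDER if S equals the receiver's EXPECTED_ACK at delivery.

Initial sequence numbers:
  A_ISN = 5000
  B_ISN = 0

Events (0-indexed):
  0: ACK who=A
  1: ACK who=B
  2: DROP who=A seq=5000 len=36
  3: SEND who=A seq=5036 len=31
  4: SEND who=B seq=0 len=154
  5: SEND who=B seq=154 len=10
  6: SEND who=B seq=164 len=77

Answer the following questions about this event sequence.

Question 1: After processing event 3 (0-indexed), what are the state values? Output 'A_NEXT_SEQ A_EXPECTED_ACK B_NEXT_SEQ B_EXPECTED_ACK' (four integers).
After event 0: A_seq=5000 A_ack=0 B_seq=0 B_ack=5000
After event 1: A_seq=5000 A_ack=0 B_seq=0 B_ack=5000
After event 2: A_seq=5036 A_ack=0 B_seq=0 B_ack=5000
After event 3: A_seq=5067 A_ack=0 B_seq=0 B_ack=5000

5067 0 0 5000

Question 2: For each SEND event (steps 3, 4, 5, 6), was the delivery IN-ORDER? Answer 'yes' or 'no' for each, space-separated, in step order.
Step 3: SEND seq=5036 -> out-of-order
Step 4: SEND seq=0 -> in-order
Step 5: SEND seq=154 -> in-order
Step 6: SEND seq=164 -> in-order

Answer: no yes yes yes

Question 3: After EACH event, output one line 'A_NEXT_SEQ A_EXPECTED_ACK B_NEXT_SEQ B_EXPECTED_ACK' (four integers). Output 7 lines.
5000 0 0 5000
5000 0 0 5000
5036 0 0 5000
5067 0 0 5000
5067 154 154 5000
5067 164 164 5000
5067 241 241 5000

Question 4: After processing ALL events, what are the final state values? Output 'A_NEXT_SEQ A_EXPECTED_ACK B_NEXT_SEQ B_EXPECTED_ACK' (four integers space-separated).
After event 0: A_seq=5000 A_ack=0 B_seq=0 B_ack=5000
After event 1: A_seq=5000 A_ack=0 B_seq=0 B_ack=5000
After event 2: A_seq=5036 A_ack=0 B_seq=0 B_ack=5000
After event 3: A_seq=5067 A_ack=0 B_seq=0 B_ack=5000
After event 4: A_seq=5067 A_ack=154 B_seq=154 B_ack=5000
After event 5: A_seq=5067 A_ack=164 B_seq=164 B_ack=5000
After event 6: A_seq=5067 A_ack=241 B_seq=241 B_ack=5000

Answer: 5067 241 241 5000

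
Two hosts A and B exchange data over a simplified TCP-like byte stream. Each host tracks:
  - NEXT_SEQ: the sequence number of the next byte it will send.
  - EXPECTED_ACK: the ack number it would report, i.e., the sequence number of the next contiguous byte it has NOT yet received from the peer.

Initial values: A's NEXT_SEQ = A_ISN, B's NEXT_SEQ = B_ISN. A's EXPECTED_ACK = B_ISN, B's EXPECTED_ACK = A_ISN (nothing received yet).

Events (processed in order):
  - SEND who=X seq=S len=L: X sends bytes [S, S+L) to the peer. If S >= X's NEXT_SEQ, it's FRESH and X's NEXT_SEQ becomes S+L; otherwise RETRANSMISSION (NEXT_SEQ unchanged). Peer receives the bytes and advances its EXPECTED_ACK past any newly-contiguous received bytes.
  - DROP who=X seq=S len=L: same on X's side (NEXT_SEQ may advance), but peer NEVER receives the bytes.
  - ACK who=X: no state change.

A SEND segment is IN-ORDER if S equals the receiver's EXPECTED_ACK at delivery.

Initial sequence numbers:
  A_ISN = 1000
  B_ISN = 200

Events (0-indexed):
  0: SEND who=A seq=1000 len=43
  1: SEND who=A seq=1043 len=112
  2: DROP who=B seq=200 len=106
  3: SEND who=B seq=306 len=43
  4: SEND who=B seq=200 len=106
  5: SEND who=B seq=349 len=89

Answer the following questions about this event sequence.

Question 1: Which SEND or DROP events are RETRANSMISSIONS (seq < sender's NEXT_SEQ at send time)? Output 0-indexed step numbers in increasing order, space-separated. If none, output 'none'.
Answer: 4

Derivation:
Step 0: SEND seq=1000 -> fresh
Step 1: SEND seq=1043 -> fresh
Step 2: DROP seq=200 -> fresh
Step 3: SEND seq=306 -> fresh
Step 4: SEND seq=200 -> retransmit
Step 5: SEND seq=349 -> fresh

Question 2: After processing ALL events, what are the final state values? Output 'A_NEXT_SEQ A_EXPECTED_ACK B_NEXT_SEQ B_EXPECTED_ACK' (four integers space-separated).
Answer: 1155 438 438 1155

Derivation:
After event 0: A_seq=1043 A_ack=200 B_seq=200 B_ack=1043
After event 1: A_seq=1155 A_ack=200 B_seq=200 B_ack=1155
After event 2: A_seq=1155 A_ack=200 B_seq=306 B_ack=1155
After event 3: A_seq=1155 A_ack=200 B_seq=349 B_ack=1155
After event 4: A_seq=1155 A_ack=349 B_seq=349 B_ack=1155
After event 5: A_seq=1155 A_ack=438 B_seq=438 B_ack=1155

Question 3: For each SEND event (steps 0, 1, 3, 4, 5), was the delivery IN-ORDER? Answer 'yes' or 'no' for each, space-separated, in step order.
Step 0: SEND seq=1000 -> in-order
Step 1: SEND seq=1043 -> in-order
Step 3: SEND seq=306 -> out-of-order
Step 4: SEND seq=200 -> in-order
Step 5: SEND seq=349 -> in-order

Answer: yes yes no yes yes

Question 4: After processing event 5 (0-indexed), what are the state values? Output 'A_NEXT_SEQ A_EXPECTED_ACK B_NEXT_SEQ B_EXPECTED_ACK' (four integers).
After event 0: A_seq=1043 A_ack=200 B_seq=200 B_ack=1043
After event 1: A_seq=1155 A_ack=200 B_seq=200 B_ack=1155
After event 2: A_seq=1155 A_ack=200 B_seq=306 B_ack=1155
After event 3: A_seq=1155 A_ack=200 B_seq=349 B_ack=1155
After event 4: A_seq=1155 A_ack=349 B_seq=349 B_ack=1155
After event 5: A_seq=1155 A_ack=438 B_seq=438 B_ack=1155

1155 438 438 1155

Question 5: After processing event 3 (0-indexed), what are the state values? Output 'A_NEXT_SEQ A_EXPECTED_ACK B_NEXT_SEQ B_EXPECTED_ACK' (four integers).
After event 0: A_seq=1043 A_ack=200 B_seq=200 B_ack=1043
After event 1: A_seq=1155 A_ack=200 B_seq=200 B_ack=1155
After event 2: A_seq=1155 A_ack=200 B_seq=306 B_ack=1155
After event 3: A_seq=1155 A_ack=200 B_seq=349 B_ack=1155

1155 200 349 1155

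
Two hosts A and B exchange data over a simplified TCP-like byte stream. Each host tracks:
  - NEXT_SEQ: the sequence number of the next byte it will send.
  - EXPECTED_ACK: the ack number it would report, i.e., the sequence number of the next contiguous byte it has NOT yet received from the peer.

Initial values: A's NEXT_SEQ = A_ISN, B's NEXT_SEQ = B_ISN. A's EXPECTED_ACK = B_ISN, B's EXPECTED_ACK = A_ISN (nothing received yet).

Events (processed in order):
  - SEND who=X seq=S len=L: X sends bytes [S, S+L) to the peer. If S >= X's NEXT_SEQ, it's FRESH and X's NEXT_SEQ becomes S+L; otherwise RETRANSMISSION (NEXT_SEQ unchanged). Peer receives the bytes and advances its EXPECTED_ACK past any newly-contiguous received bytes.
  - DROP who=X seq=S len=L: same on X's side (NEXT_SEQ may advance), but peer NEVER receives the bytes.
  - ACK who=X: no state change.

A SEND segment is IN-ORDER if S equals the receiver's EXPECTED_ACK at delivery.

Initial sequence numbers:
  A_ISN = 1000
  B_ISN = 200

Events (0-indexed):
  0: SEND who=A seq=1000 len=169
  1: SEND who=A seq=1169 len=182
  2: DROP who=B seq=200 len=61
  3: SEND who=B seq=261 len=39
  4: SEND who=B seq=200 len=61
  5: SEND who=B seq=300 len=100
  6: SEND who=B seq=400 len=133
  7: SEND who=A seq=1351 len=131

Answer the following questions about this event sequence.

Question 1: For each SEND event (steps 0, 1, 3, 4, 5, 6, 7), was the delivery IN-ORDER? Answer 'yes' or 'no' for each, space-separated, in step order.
Step 0: SEND seq=1000 -> in-order
Step 1: SEND seq=1169 -> in-order
Step 3: SEND seq=261 -> out-of-order
Step 4: SEND seq=200 -> in-order
Step 5: SEND seq=300 -> in-order
Step 6: SEND seq=400 -> in-order
Step 7: SEND seq=1351 -> in-order

Answer: yes yes no yes yes yes yes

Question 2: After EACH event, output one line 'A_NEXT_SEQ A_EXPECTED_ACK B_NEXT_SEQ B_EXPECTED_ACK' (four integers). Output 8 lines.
1169 200 200 1169
1351 200 200 1351
1351 200 261 1351
1351 200 300 1351
1351 300 300 1351
1351 400 400 1351
1351 533 533 1351
1482 533 533 1482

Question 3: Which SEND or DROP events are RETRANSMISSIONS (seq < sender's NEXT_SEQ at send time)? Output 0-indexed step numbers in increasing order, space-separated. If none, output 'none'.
Answer: 4

Derivation:
Step 0: SEND seq=1000 -> fresh
Step 1: SEND seq=1169 -> fresh
Step 2: DROP seq=200 -> fresh
Step 3: SEND seq=261 -> fresh
Step 4: SEND seq=200 -> retransmit
Step 5: SEND seq=300 -> fresh
Step 6: SEND seq=400 -> fresh
Step 7: SEND seq=1351 -> fresh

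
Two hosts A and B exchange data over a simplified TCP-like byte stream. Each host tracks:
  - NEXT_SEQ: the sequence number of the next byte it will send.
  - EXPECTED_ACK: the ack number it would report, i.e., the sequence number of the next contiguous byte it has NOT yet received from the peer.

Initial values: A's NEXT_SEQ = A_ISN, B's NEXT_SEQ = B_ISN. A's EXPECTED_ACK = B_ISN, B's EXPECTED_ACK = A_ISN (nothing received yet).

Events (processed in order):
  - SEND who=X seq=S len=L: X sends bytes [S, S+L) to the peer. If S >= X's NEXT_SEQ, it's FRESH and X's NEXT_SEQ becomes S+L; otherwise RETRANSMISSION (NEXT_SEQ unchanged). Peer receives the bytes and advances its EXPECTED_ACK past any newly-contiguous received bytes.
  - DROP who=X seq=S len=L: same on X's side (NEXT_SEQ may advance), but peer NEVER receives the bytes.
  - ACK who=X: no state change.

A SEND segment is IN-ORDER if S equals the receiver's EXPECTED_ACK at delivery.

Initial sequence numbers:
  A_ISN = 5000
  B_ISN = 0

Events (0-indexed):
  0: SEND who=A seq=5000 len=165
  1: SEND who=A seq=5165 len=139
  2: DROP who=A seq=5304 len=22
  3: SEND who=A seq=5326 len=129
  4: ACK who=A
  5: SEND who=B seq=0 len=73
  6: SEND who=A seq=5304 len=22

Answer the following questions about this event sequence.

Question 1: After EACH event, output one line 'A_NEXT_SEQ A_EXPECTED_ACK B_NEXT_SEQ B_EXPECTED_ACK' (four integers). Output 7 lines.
5165 0 0 5165
5304 0 0 5304
5326 0 0 5304
5455 0 0 5304
5455 0 0 5304
5455 73 73 5304
5455 73 73 5455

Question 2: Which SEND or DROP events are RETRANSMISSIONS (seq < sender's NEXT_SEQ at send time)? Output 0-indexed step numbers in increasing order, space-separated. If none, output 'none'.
Answer: 6

Derivation:
Step 0: SEND seq=5000 -> fresh
Step 1: SEND seq=5165 -> fresh
Step 2: DROP seq=5304 -> fresh
Step 3: SEND seq=5326 -> fresh
Step 5: SEND seq=0 -> fresh
Step 6: SEND seq=5304 -> retransmit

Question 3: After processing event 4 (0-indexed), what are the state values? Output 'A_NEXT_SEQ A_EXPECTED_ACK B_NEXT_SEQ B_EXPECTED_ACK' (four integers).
After event 0: A_seq=5165 A_ack=0 B_seq=0 B_ack=5165
After event 1: A_seq=5304 A_ack=0 B_seq=0 B_ack=5304
After event 2: A_seq=5326 A_ack=0 B_seq=0 B_ack=5304
After event 3: A_seq=5455 A_ack=0 B_seq=0 B_ack=5304
After event 4: A_seq=5455 A_ack=0 B_seq=0 B_ack=5304

5455 0 0 5304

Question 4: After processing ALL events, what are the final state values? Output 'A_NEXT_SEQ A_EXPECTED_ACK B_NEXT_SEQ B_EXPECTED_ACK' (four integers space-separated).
Answer: 5455 73 73 5455

Derivation:
After event 0: A_seq=5165 A_ack=0 B_seq=0 B_ack=5165
After event 1: A_seq=5304 A_ack=0 B_seq=0 B_ack=5304
After event 2: A_seq=5326 A_ack=0 B_seq=0 B_ack=5304
After event 3: A_seq=5455 A_ack=0 B_seq=0 B_ack=5304
After event 4: A_seq=5455 A_ack=0 B_seq=0 B_ack=5304
After event 5: A_seq=5455 A_ack=73 B_seq=73 B_ack=5304
After event 6: A_seq=5455 A_ack=73 B_seq=73 B_ack=5455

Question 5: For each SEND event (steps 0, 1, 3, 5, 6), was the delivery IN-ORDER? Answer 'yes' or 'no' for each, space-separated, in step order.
Answer: yes yes no yes yes

Derivation:
Step 0: SEND seq=5000 -> in-order
Step 1: SEND seq=5165 -> in-order
Step 3: SEND seq=5326 -> out-of-order
Step 5: SEND seq=0 -> in-order
Step 6: SEND seq=5304 -> in-order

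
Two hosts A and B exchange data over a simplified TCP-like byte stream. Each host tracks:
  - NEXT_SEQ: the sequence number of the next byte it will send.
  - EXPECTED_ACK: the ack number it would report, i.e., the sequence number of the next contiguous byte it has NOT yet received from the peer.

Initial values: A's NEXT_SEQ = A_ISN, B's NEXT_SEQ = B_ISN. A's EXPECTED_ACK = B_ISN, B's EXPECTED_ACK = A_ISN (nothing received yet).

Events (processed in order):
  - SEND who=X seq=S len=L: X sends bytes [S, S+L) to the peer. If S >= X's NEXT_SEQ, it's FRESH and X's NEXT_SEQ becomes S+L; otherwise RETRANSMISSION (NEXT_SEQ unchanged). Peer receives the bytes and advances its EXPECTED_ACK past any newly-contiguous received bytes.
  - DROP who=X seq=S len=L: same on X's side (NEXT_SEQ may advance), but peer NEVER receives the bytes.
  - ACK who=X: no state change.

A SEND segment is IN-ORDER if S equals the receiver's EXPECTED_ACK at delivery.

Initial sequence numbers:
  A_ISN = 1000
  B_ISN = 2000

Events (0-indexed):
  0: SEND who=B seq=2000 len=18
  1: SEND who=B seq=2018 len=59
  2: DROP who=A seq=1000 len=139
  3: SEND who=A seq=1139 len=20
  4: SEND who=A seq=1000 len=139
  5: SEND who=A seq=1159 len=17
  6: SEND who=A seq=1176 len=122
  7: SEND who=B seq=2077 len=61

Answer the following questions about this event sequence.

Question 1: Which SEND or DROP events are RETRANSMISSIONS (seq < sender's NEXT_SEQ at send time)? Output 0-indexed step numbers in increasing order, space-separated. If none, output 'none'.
Step 0: SEND seq=2000 -> fresh
Step 1: SEND seq=2018 -> fresh
Step 2: DROP seq=1000 -> fresh
Step 3: SEND seq=1139 -> fresh
Step 4: SEND seq=1000 -> retransmit
Step 5: SEND seq=1159 -> fresh
Step 6: SEND seq=1176 -> fresh
Step 7: SEND seq=2077 -> fresh

Answer: 4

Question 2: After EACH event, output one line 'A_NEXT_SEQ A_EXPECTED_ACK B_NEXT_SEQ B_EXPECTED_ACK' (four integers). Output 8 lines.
1000 2018 2018 1000
1000 2077 2077 1000
1139 2077 2077 1000
1159 2077 2077 1000
1159 2077 2077 1159
1176 2077 2077 1176
1298 2077 2077 1298
1298 2138 2138 1298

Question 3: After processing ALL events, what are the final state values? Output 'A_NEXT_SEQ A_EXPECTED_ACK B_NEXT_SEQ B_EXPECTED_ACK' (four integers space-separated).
After event 0: A_seq=1000 A_ack=2018 B_seq=2018 B_ack=1000
After event 1: A_seq=1000 A_ack=2077 B_seq=2077 B_ack=1000
After event 2: A_seq=1139 A_ack=2077 B_seq=2077 B_ack=1000
After event 3: A_seq=1159 A_ack=2077 B_seq=2077 B_ack=1000
After event 4: A_seq=1159 A_ack=2077 B_seq=2077 B_ack=1159
After event 5: A_seq=1176 A_ack=2077 B_seq=2077 B_ack=1176
After event 6: A_seq=1298 A_ack=2077 B_seq=2077 B_ack=1298
After event 7: A_seq=1298 A_ack=2138 B_seq=2138 B_ack=1298

Answer: 1298 2138 2138 1298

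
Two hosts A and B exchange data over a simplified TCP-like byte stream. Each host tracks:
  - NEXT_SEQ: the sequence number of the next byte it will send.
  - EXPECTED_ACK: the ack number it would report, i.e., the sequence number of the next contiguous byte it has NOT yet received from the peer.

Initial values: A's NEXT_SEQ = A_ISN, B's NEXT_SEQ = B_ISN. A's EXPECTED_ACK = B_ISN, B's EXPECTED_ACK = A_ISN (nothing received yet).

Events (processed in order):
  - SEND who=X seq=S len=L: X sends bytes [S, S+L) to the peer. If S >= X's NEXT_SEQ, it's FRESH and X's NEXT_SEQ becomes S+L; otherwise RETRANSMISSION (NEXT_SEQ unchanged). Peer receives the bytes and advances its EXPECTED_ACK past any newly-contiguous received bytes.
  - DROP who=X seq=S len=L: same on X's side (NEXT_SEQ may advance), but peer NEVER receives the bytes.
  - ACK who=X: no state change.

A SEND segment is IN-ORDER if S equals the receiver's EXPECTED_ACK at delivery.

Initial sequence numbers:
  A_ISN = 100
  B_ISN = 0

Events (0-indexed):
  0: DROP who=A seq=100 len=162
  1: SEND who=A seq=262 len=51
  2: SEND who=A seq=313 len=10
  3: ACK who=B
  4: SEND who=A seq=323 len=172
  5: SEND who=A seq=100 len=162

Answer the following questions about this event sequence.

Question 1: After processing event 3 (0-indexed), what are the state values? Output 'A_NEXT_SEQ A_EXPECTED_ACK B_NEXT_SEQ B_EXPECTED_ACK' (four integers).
After event 0: A_seq=262 A_ack=0 B_seq=0 B_ack=100
After event 1: A_seq=313 A_ack=0 B_seq=0 B_ack=100
After event 2: A_seq=323 A_ack=0 B_seq=0 B_ack=100
After event 3: A_seq=323 A_ack=0 B_seq=0 B_ack=100

323 0 0 100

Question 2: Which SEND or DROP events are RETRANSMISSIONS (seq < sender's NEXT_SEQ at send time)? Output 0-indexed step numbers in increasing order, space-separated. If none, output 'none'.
Step 0: DROP seq=100 -> fresh
Step 1: SEND seq=262 -> fresh
Step 2: SEND seq=313 -> fresh
Step 4: SEND seq=323 -> fresh
Step 5: SEND seq=100 -> retransmit

Answer: 5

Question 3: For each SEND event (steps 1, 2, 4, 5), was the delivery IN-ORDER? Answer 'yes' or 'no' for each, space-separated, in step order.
Answer: no no no yes

Derivation:
Step 1: SEND seq=262 -> out-of-order
Step 2: SEND seq=313 -> out-of-order
Step 4: SEND seq=323 -> out-of-order
Step 5: SEND seq=100 -> in-order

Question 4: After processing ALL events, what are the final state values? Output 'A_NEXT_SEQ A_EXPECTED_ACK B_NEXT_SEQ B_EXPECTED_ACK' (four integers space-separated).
Answer: 495 0 0 495

Derivation:
After event 0: A_seq=262 A_ack=0 B_seq=0 B_ack=100
After event 1: A_seq=313 A_ack=0 B_seq=0 B_ack=100
After event 2: A_seq=323 A_ack=0 B_seq=0 B_ack=100
After event 3: A_seq=323 A_ack=0 B_seq=0 B_ack=100
After event 4: A_seq=495 A_ack=0 B_seq=0 B_ack=100
After event 5: A_seq=495 A_ack=0 B_seq=0 B_ack=495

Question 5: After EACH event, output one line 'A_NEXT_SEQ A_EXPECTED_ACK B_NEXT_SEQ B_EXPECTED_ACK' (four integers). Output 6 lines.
262 0 0 100
313 0 0 100
323 0 0 100
323 0 0 100
495 0 0 100
495 0 0 495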